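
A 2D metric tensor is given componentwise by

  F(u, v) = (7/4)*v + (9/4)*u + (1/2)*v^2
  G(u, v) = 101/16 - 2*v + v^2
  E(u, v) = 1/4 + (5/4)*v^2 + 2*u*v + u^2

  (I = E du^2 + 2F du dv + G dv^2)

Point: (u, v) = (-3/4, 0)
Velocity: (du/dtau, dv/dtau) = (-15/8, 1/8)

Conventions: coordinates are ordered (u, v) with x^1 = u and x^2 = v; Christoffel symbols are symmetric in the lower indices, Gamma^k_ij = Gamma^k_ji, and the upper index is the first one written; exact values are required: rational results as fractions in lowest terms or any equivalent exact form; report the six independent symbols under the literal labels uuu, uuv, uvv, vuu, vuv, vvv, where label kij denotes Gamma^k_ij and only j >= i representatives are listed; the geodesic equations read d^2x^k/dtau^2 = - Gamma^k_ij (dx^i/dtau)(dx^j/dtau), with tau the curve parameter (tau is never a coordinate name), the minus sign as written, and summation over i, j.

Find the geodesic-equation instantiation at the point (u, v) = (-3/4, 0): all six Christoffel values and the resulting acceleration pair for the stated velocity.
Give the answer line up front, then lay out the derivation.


Answer: Gamma_uuu = 21/146, Gamma_uuv = -303/146, Gamma_uvv = 599/146, Gamma_vuu = 75/146, Gamma_vuv = -81/146, Gamma_vvv = 137/146; accelerations (d^2u/dtau^2, d^2v/dtau^2) = (-7207/4672, -9721/4672)

E = 13/16, F = -27/16, G = 101/16 at the point
E_u = -3/2, E_v = -3/2, F_u = 9/4, F_v = 7/4, G_u = 0, G_v = -2
EG - F^2 = 73/32;  g^inv = (32/73) * [[101/16, 27/16], [27/16, 13/16]]
first-kind symbols [ij,l] = (1/2)(d_i g_jl + d_j g_il - d_l g_ij): [uu,u] = E_u/2 = -3/4, [uu,v] = F_u - E_v/2 = 3, [uv,u] = E_v/2 = -3/4, [uv,v] = G_u/2 = 0, [vv,u] = F_v - G_u/2 = 7/4, [vv,v] = G_v/2 = -1
Gamma^u_ij = (G*[ij,u] - F*[ij,v])/(EG - F^2), Gamma^v_ij = (E*[ij,v] - F*[ij,u])/(EG - F^2)
Gamma_uuu = 21/146, Gamma_uuv = -303/146, Gamma_uvv = 599/146, Gamma_vuu = 75/146, Gamma_vuv = -81/146, Gamma_vvv = 137/146
d^2u/dtau^2 = -(Gamma_uuu*(-15/8)^2 + 2*Gamma_uuv*(-15/8)*(1/8) + Gamma_uvv*(1/8)^2) = -7207/4672
d^2v/dtau^2 = -(Gamma_vuu*(-15/8)^2 + 2*Gamma_vuv*(-15/8)*(1/8) + Gamma_vvv*(1/8)^2) = -9721/4672


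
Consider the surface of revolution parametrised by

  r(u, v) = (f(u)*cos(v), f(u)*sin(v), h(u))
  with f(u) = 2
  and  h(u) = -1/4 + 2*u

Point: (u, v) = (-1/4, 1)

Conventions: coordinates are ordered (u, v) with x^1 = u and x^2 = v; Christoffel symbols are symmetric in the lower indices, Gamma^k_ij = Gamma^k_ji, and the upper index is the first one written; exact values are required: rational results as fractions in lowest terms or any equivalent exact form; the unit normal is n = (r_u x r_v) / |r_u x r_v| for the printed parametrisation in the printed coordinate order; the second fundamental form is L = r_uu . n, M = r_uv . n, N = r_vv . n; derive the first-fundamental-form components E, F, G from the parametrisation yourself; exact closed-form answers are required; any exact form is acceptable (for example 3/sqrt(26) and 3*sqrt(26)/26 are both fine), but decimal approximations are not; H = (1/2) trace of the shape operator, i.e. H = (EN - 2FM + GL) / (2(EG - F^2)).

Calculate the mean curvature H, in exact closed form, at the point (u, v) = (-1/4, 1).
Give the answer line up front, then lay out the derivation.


Answer: H = 1/4

f = 2, f' = 0, f'' = 0, h' = 2, h'' = 0
E = 4, F = 0, G = 4; answer radicand W^2 = 4
unnormalised second-form numerators: l = 0, m = 0, n = 4; L = l/sqrt(4), and similarly M = m/sqrt(W^2), N = n/sqrt(W^2)
H = (E*n - 2*F*m + G*l) / (2*(EG - F^2)*sqrt(W^2)); E*n - 2*F*m + G*l = 16, EG - F^2 = 16, so H = (1/2)/sqrt(4)


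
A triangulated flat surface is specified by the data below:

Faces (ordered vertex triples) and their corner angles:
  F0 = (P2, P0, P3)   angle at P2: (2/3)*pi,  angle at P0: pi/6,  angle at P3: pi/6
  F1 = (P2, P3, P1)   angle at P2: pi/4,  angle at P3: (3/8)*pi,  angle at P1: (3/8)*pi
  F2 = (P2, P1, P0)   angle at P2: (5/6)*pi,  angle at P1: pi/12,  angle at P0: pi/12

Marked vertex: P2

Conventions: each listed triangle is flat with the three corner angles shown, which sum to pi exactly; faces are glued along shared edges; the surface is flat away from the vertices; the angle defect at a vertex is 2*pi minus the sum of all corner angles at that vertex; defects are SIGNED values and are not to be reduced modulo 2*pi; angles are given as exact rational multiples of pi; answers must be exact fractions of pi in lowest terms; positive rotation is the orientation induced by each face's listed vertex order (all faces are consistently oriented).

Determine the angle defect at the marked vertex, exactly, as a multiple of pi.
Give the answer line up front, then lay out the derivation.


Answer: defect(P2) = pi/4

Sum of corner angles at P2: (7/4)*pi
defect = 2*pi - (7/4)*pi


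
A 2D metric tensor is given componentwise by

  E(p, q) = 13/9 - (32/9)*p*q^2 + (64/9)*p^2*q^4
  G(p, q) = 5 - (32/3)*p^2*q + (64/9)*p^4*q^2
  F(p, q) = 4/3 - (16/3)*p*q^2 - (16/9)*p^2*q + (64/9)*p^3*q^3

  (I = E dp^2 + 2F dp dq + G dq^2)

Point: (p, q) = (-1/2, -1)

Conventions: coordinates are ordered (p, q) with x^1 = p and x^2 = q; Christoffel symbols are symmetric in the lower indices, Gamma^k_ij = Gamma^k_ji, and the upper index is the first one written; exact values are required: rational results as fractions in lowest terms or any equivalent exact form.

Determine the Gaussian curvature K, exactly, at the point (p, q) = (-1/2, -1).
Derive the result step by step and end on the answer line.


E = 5, F = 16/3, G = 73/9, EG - F^2 = 109/9 at the point
E_p = -32/3, E_q = -32/3, F_p = -112/9, F_q = -76/9, G_p = -128/9, G_q = -32/9
E_qq = 224/9, F_pq = 256/9, G_pp = 128/3
Apply the Brioschi formula K = (det M1 - det M2)/(EG - F^2)^2 over the derivative matrices of E, F, G.
M1 = [[-E_qq/2 + F_pq - G_pp/2, E_p/2, F_p - E_q/2], [F_q - G_p/2, E, F], [G_q/2, F, G]] = [[-16/3, -16/3, -64/9], [-4/3, 5, 16/3], [-16/9, 16/3, 73/9]]; det M1 = -6832/81
M2 = [[0, E_q/2, G_p/2], [E_q/2, E, F], [G_p/2, F, G]] = [[0, -16/3, -64/9], [-16/3, 5, 16/3], [-64/9, 16/3, 73/9]]; det M2 = -6400/81
det M1 - det M2 = -16/3; K = -16/3 / (109/9)^2 = -432/11881

Answer: K = -432/11881


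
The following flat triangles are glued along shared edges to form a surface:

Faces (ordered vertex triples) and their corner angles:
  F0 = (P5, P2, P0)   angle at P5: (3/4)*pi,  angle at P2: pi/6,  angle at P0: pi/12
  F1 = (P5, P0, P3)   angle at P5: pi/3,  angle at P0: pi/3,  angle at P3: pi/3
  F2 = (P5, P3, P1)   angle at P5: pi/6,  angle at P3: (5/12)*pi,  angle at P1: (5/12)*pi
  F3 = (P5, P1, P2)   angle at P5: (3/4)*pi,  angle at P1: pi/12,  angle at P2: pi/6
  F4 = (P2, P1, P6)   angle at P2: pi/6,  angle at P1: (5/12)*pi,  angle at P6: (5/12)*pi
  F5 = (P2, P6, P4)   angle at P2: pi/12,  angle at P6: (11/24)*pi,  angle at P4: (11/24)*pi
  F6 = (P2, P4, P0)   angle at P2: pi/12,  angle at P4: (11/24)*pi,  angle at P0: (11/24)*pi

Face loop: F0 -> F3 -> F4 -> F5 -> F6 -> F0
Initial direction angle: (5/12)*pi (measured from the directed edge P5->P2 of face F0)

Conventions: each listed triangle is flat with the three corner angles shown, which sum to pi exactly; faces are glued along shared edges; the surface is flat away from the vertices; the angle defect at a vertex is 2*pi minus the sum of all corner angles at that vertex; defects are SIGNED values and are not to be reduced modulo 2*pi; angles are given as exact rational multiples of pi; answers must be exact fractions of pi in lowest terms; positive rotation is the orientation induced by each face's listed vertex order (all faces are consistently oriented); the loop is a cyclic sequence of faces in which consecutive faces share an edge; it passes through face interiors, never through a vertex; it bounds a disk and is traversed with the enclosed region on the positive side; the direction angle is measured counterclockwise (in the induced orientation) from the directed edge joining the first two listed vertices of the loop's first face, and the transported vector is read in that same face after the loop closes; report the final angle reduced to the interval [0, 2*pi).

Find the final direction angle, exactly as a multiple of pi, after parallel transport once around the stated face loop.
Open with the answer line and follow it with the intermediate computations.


Answer: final direction angle = (7/4)*pi

enclosed vertex P2: corner angles sum to (2/3)*pi, defect = 2*pi - (2/3)*pi = (4/3)*pi
final direction = starting direction + enclosed defect total, reduced mod 2*pi (induced orientation)
final angle = (5/12)*pi + (4/3)*pi = (7/4)*pi (mod 2*pi)


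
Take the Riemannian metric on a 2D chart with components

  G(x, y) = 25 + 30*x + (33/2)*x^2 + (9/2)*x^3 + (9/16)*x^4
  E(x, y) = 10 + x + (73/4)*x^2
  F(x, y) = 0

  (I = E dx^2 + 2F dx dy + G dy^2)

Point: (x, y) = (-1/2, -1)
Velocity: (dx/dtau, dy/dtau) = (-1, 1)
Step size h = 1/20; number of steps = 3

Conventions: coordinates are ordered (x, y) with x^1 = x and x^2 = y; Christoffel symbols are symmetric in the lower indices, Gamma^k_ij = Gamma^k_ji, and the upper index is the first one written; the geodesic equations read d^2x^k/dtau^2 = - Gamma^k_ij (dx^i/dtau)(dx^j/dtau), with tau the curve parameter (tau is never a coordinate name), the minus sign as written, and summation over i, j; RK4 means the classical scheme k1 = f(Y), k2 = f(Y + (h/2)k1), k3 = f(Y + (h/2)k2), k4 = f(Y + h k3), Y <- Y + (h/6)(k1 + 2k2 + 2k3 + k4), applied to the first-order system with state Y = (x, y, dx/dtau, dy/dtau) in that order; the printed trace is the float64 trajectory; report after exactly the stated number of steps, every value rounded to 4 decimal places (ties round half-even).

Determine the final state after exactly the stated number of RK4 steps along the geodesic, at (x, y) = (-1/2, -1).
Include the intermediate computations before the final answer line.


f(Y) = (dx/dtau, dy/dtau, -Gamma^x_ij Y'^i Y'^j, -Gamma^y_ij Y'^i Y'^j) with the Gammas evaluated at the stage position; h = 0.050000; intermediate values shown to 6 dp
step 0: x = -0.5000, y = -1.0000, dx/dtau = -1.0000, dy/dtau = 1.0000
step 1:
  k1: at (x, y) = (-0.500000, -1.000000), (dx/dtau, dy/dtau) = (-1.000000, 1.000000); Gamma_xxx = -0.613333, Gamma_xxy = 0.000000, Gamma_xyy = -0.590000, Gamma_yxx = 0.000000, Gamma_yxy = 0.610169, Gamma_yyy = 0.000000; k1 = (-1.000000, 1.000000, 1.203333, 1.220339)
  k2: at (x, y) = (-0.525000, -0.975000), (dx/dtau, dy/dtau) = (-0.969917, 1.030508); Gamma_xxx = -0.626070, Gamma_xxy = 0.000000, Gamma_xyy = -0.553953, Gamma_yxx = 0.000000, Gamma_yxy = 0.609216, Gamma_yyy = 0.000000; k2 = (-0.969917, 1.030508, 1.177238, 1.217831)
  k3: at (x, y) = (-0.524248, -0.974237), (dx/dtau, dy/dtau) = (-0.970569, 1.030446); Gamma_xxx = -0.625713, Gamma_xxy = 0.000000, Gamma_xyy = -0.555012, Gamma_yxx = 0.000000, Gamma_yxy = 0.609247, Gamma_yyy = 0.000000; k3 = (-0.970569, 1.030446, 1.178746, 1.218639)
  k4: at (x, y) = (-0.548528, -0.948478), (dx/dtau, dy/dtau) = (-0.941063, 1.060932); Gamma_xxx = -0.636479, Gamma_xxy = 0.000000, Gamma_xyy = -0.521634, Gamma_yxx = 0.000000, Gamma_yxy = 0.608145, Gamma_yyy = 0.000000; k4 = (-0.941063, 1.060932, 1.150804, 1.214349)
  Y <- Y + (h/6)(k1 + 2k2 + 2k3 + k4): x = -0.5485, y = -0.9485, dx/dtau = -0.9411, dy/dtau = 1.0609
step 2:
  k1: at (x, y) = (-0.548517, -0.948476), (dx/dtau, dy/dtau) = (-0.941116, 1.060897); Gamma_xxx = -0.636474, Gamma_xxy = 0.000000, Gamma_xyy = -0.521650, Gamma_yxx = 0.000000, Gamma_yxy = 0.608146, Gamma_yyy = 0.000000; k1 = (-0.941116, 1.060897, 1.150842, 1.214378)
  k2: at (x, y) = (-0.572045, -0.921954), (dx/dtau, dy/dtau) = (-0.912345, 1.091256); Gamma_xxx = -0.645443, Gamma_xxy = 0.000000, Gamma_xyy = -0.490877, Gamma_yxx = 0.000000, Gamma_yxy = 0.606902, Gamma_yyy = 0.000000; k2 = (-0.912345, 1.091256, 1.121805, 1.208465)
  k3: at (x, y) = (-0.571326, -0.921195), (dx/dtau, dy/dtau) = (-0.913071, 1.091109); Gamma_xxx = -0.645189, Gamma_xxy = 0.000000, Gamma_xyy = -0.491795, Gamma_yxx = 0.000000, Gamma_yxy = 0.606942, Gamma_yyy = 0.000000; k3 = (-0.913071, 1.091109, 1.123384, 1.209344)
  k4: at (x, y) = (-0.594170, -0.893921), (dx/dtau, dy/dtau) = (-0.884947, 1.121364); Gamma_xxx = -0.652644, Gamma_xxy = 0.000000, Gamma_xyy = -0.463330, Gamma_yxx = 0.000000, Gamma_yxy = 0.605566, Gamma_yyy = 0.000000; k4 = (-0.884947, 1.121364, 1.093723, 1.201864)
  Y <- Y + (h/6)(k1 + 2k2 + 2k3 + k4): x = -0.5942, y = -0.8939, dx/dtau = -0.8850, dy/dtau = 1.1213
step 3:
  k1: at (x, y) = (-0.594158, -0.893918), (dx/dtau, dy/dtau) = (-0.884991, 1.121329); Gamma_xxx = -0.652640, Gamma_xxy = 0.000000, Gamma_xyy = -0.463345, Gamma_yxx = 0.000000, Gamma_yxy = 0.605567, Gamma_yyy = 0.000000; k1 = (-0.884991, 1.121329, 1.093754, 1.201889)
  k2: at (x, y) = (-0.616283, -0.865885), (dx/dtau, dy/dtau) = (-0.857647, 1.151376); Gamma_xxx = -0.658723, Gamma_xxy = 0.000000, Gamma_xyy = -0.437121, Gamma_yxx = 0.000000, Gamma_yxy = 0.604067, Gamma_yyy = 0.000000; k2 = (-0.857647, 1.151376, 1.064007, 1.193001)
  k3: at (x, y) = (-0.615599, -0.865134), (dx/dtau, dy/dtau) = (-0.858391, 1.151154); Gamma_xxx = -0.658551, Gamma_xxy = 0.000000, Gamma_xyy = -0.437912, Gamma_yxx = 0.000000, Gamma_yxy = 0.604116, Gamma_yyy = 0.000000; k3 = (-0.858391, 1.151154, 1.065545, 1.193902)
  k4: at (x, y) = (-0.637077, -0.836360), (dx/dtau, dy/dtau) = (-0.831714, 1.181024); Gamma_xxx = -0.663486, Gamma_xxy = 0.000000, Gamma_xyy = -0.413652, Gamma_yxx = 0.000000, Gamma_yxy = 0.602500, Gamma_yyy = 0.000000; k4 = (-0.831714, 1.181024, 1.035934, 1.183641)
  Y <- Y + (h/6)(k1 + 2k2 + 2k3 + k4): x = -0.6371, y = -0.8364, dx/dtau = -0.8318, dy/dtau = 1.1810

Answer: x = -0.6371, y = -0.8364, dx/dtau = -0.8318, dy/dtau = 1.1810


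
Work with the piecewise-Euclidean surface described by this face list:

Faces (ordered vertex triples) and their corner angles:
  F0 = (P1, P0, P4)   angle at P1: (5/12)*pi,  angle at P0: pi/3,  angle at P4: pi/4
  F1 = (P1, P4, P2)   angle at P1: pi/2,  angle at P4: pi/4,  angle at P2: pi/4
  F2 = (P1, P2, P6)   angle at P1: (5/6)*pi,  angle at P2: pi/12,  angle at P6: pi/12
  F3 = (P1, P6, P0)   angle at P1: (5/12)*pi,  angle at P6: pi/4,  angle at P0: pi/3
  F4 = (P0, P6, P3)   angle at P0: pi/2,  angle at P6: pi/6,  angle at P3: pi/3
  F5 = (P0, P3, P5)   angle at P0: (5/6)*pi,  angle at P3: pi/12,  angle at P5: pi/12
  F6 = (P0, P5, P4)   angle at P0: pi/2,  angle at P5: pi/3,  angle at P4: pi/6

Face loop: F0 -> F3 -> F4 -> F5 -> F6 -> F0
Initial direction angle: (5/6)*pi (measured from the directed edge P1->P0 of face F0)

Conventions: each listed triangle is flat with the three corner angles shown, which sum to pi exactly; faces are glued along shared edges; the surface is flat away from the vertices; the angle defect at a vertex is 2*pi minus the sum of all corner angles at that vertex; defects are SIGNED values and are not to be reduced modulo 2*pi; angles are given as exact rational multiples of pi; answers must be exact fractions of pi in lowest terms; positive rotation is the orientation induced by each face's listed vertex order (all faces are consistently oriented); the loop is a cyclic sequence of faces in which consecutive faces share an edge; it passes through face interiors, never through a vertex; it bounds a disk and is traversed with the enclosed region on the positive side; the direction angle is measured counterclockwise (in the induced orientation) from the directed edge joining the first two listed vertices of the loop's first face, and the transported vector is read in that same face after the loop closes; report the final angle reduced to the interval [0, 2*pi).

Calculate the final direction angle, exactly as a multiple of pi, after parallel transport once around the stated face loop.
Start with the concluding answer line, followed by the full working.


Answer: final direction angle = pi/3

enclosed vertex P0: corner angles sum to (5/2)*pi, defect = 2*pi - (5/2)*pi = -pi/2
final direction = starting direction + enclosed defect total, reduced mod 2*pi (induced orientation)
final angle = (5/6)*pi - pi/2 = pi/3 (mod 2*pi)


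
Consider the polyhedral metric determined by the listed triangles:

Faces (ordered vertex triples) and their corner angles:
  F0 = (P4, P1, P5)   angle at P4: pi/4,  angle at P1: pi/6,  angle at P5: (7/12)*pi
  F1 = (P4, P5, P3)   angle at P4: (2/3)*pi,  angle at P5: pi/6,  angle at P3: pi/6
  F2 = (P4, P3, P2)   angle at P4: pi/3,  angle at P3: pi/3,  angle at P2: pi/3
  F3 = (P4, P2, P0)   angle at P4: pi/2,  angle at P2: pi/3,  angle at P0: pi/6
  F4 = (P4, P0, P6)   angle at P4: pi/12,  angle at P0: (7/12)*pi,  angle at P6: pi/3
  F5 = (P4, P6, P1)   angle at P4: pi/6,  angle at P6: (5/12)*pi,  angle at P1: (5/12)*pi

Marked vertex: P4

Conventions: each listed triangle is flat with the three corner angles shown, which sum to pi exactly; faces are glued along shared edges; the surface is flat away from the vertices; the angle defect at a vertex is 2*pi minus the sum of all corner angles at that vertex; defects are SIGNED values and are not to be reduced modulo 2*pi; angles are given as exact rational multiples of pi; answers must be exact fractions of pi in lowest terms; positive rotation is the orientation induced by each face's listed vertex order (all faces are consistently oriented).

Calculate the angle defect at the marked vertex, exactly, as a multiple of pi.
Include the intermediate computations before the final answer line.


Sum of corner angles at P4: 2*pi
defect = 2*pi - 2*pi

Answer: defect(P4) = 0


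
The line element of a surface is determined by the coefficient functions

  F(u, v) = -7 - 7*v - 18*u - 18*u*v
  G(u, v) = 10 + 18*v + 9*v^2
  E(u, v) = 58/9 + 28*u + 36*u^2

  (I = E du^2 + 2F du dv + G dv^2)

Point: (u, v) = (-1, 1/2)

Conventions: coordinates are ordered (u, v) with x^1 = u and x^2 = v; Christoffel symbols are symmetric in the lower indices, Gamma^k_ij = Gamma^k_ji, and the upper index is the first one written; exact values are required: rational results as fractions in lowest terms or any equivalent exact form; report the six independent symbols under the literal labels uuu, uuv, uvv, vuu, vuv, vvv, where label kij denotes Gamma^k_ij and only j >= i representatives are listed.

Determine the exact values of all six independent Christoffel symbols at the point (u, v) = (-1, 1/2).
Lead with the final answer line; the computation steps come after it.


Answer: Gamma_uuu = -792/1249, Gamma_uuv = 0, Gamma_uvv = 396/1249, Gamma_vuu = -972/1249, Gamma_vuv = 0, Gamma_vvv = 486/1249

E = 130/9, F = 33/2, G = 85/4 at the point
E_u = -44, E_v = 0, F_u = -27, F_v = 11, G_u = 0, G_v = 27
EG - F^2 = 1249/36;  g^inv = (36/1249) * [[85/4, -33/2], [-33/2, 130/9]]
first-kind symbols [ij,l] = (1/2)(d_i g_jl + d_j g_il - d_l g_ij): [uu,u] = E_u/2 = -22, [uu,v] = F_u - E_v/2 = -27, [uv,u] = E_v/2 = 0, [uv,v] = G_u/2 = 0, [vv,u] = F_v - G_u/2 = 11, [vv,v] = G_v/2 = 27/2
Gamma^u_ij = (G*[ij,u] - F*[ij,v])/(EG - F^2), Gamma^v_ij = (E*[ij,v] - F*[ij,u])/(EG - F^2)


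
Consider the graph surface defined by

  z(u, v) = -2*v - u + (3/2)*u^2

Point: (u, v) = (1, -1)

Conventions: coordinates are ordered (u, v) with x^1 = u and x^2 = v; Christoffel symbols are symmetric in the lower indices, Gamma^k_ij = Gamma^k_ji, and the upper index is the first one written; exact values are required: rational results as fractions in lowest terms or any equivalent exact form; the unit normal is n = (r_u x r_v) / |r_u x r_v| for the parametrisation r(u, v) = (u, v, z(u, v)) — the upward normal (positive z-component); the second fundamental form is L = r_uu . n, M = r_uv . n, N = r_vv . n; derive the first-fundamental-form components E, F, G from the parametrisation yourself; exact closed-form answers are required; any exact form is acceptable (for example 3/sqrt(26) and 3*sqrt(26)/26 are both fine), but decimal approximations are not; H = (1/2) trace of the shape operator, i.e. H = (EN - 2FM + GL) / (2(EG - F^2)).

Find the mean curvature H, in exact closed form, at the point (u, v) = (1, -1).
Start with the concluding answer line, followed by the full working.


Answer: H = 5/18

z_u = 2, z_v = -2, z_uu = 3, z_uv = 0, z_vv = 0
E = 5, F = -4, G = 5; answer radicand W^2 = 9
unnormalised second-form numerators: l = 3, m = 0, n = 0; L = l/sqrt(9), and similarly M = m/sqrt(W^2), N = n/sqrt(W^2)
H = (E*n - 2*F*m + G*l) / (2*(EG - F^2)*sqrt(W^2)); E*n - 2*F*m + G*l = 15, EG - F^2 = 9, so H = (5/6)/sqrt(9)


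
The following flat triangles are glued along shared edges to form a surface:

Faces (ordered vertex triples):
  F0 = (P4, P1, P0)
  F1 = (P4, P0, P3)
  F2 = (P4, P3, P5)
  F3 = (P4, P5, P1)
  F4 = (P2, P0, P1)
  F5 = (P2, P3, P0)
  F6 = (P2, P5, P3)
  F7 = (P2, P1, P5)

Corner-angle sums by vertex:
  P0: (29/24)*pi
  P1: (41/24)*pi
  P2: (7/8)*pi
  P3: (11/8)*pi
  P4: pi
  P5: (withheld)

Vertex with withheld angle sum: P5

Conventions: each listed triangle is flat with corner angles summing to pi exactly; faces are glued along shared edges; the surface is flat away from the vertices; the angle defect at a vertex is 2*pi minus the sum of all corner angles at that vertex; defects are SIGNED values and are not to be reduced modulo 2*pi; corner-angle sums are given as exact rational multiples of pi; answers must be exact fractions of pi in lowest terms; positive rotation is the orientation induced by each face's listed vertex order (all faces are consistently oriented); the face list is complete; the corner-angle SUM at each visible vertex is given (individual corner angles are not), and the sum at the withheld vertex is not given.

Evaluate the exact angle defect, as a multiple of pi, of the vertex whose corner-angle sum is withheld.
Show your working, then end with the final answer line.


V = 6, E = 12, F = 8; chi = V - E + F = 2
Gauss-Bonnet: total defect = 2*pi*chi = 4*pi; visible defects sum to (23/6)*pi

Answer: defect(P5) = pi/6


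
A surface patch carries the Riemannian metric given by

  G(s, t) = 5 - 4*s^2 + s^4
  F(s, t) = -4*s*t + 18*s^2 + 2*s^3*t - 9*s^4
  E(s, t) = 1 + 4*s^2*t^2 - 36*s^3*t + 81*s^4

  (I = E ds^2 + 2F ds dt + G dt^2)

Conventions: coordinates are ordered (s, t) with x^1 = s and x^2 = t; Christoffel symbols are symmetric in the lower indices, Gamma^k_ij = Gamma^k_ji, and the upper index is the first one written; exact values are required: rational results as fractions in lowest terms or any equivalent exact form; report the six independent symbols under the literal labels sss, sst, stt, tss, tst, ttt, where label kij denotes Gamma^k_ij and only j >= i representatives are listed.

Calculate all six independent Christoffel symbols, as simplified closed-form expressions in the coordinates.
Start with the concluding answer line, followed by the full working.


Answer: Gamma_sss = (162*s^3 - 54*s^2*t + 4*s*t^2)/(82*s^4 - 36*s^3*t + 4*s^2*t^2 - 4*s^2 + 5), Gamma_sst = (-18*s^3 + 4*s^2*t)/(82*s^4 - 36*s^3*t + 4*s^2*t^2 - 4*s^2 + 5), Gamma_stt = 0, Gamma_tss = (-18*s^3 + 2*s^2*t + 36*s - 4*t)/(82*s^4 - 36*s^3*t + 4*s^2*t^2 - 4*s^2 + 5), Gamma_tst = (2*s^3 - 4*s)/(82*s^4 - 36*s^3*t + 4*s^2*t^2 - 4*s^2 + 5), Gamma_ttt = 0

E = 1 + 4*s^2*t^2 - 36*s^3*t + 81*s^4; F = -4*s*t + 18*s^2 + 2*s^3*t - 9*s^4; G = 5 - 4*s^2 + s^4
Gamma^k_ij = (1/2) g^{kl} (d_i g_jl + d_j g_il - d_l g_ij), with g^inv = (1/(EG-F^2)) [[G, -F], [-F, E]]
first partials: E_s = 8*s*t^2 - 108*s^2*t + 324*s^3, E_t = 8*s^2*t - 36*s^3, F_s = -4*t + 36*s + 6*s^2*t - 36*s^3, F_t = -4*s + 2*s^3, G_s = -8*s + 4*s^3, G_t = 0
D = EG - F^2 = 5 - 4*s^2 + 4*s^2*t^2 - 36*s^3*t + 82*s^4
expanded: Gamma^s_ss = (G E_s - 2F F_s + F E_t)/(2D), Gamma^s_st = (G E_t - F G_s)/(2D), Gamma^s_tt = (2G F_t - G G_s - F G_t)/(2D), Gamma^t_ss = (2E F_s - E E_t - F E_s)/(2D), Gamma^t_st = (E G_s - F E_t)/(2D), Gamma^t_tt = (E G_t - 2F F_t + F G_s)/(2D); substitute and cancel common factors


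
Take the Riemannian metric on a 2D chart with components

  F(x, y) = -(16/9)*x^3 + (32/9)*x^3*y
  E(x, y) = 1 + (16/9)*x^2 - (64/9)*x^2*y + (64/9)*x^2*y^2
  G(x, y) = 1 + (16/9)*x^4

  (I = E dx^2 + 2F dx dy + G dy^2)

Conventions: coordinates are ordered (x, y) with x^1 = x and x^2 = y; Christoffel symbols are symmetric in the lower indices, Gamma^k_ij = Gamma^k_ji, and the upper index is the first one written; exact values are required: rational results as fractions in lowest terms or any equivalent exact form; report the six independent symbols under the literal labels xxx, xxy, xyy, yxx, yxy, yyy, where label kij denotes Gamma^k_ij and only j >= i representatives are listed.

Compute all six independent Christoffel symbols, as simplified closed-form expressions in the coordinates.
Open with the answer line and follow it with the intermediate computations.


Answer: Gamma_xxx = (64*x*y^2 - 64*x*y + 16*x)/(16*x^4 + 64*x^2*y^2 - 64*x^2*y + 16*x^2 + 9), Gamma_xxy = (64*x^2*y - 32*x^2)/(16*x^4 + 64*x^2*y^2 - 64*x^2*y + 16*x^2 + 9), Gamma_xyy = 0, Gamma_yxx = (32*x^2*y - 16*x^2)/(16*x^4 + 64*x^2*y^2 - 64*x^2*y + 16*x^2 + 9), Gamma_yxy = 32*x^3/(16*x^4 + 64*x^2*y^2 - 64*x^2*y + 16*x^2 + 9), Gamma_yyy = 0

E = 1 + (16/9)*x^2 - (64/9)*x^2*y + (64/9)*x^2*y^2; F = -(16/9)*x^3 + (32/9)*x^3*y; G = 1 + (16/9)*x^4
Gamma^k_ij = (1/2) g^{kl} (d_i g_jl + d_j g_il - d_l g_ij), with g^inv = (1/(EG-F^2)) [[G, -F], [-F, E]]
first partials: E_x = (32/9)*x - (128/9)*x*y + (128/9)*x*y^2, E_y = -(64/9)*x^2 + (128/9)*x^2*y, F_x = -(16/3)*x^2 + (32/3)*x^2*y, F_y = (32/9)*x^3, G_x = (64/9)*x^3, G_y = 0
D = EG - F^2 = 1 + (16/9)*x^2 - (64/9)*x^2*y + (64/9)*x^2*y^2 + (16/9)*x^4
expanded: Gamma^x_xx = (G E_x - 2F F_x + F E_y)/(2D), Gamma^x_xy = (G E_y - F G_x)/(2D), Gamma^x_yy = (2G F_y - G G_x - F G_y)/(2D), Gamma^y_xx = (2E F_x - E E_y - F E_x)/(2D), Gamma^y_xy = (E G_x - F E_y)/(2D), Gamma^y_yy = (E G_y - 2F F_y + F G_x)/(2D); substitute and cancel common factors


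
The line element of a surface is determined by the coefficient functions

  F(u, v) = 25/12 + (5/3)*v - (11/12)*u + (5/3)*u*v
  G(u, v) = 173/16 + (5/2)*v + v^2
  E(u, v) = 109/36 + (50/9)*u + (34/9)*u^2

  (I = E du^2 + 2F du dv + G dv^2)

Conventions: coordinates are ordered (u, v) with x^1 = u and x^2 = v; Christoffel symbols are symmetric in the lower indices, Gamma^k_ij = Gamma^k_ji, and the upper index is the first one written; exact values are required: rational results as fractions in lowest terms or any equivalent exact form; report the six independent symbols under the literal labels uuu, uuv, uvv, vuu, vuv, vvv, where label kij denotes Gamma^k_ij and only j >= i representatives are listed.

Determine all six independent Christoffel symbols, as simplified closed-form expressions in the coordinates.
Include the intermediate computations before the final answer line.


E = 109/36 + (50/9)*u + (34/9)*u^2; F = 25/12 + (5/3)*v - (11/12)*u + (5/3)*u*v; G = 173/16 + (5/2)*v + v^2
Gamma^k_ij = (1/2) g^{kl} (d_i g_jl + d_j g_il - d_l g_ij), with g^inv = (1/(EG-F^2)) [[G, -F], [-F, E]]
first partials: E_u = 50/9 + (68/9)*u, E_v = 0, F_u = -11/12 + (5/3)*v, F_v = 5/3 + (5/3)*u, G_u = 0, G_v = 5/2 + 2*v
D = EG - F^2 = 16357/576 + (5/8)*v + (575/9)*u + (1/4)*v^2 + 10*u*v + (5761/144)*u^2 + (25/2)*u^2*v + u^2*v^2
expanded: Gamma^u_uu = (G E_u - 2F F_u + F E_v)/(2D), Gamma^u_uv = (G E_v - F G_u)/(2D), Gamma^u_vv = (2G F_v - G G_u - F G_v)/(2D), Gamma^v_uu = (2E F_u - E E_v - F E_u)/(2D), Gamma^v_uv = (E G_u - F E_v)/(2D), Gamma^v_vv = (E G_v - 2F F_v + F G_u)/(2D); substitute and cancel common factors

Answer: Gamma_uuu = (576*u*v^2 + 7200*u*v + 23044*u + 2880*v + 18400)/(576*u^2*v^2 + 7200*u^2*v + 23044*u^2 + 5760*u*v + 36800*u + 144*v^2 + 360*v + 16357), Gamma_uuv = 0, Gamma_uvv = (1728*u*v + 11040*u + 8880)/(576*u^2*v^2 + 7200*u^2*v + 23044*u^2 + 5760*u*v + 36800*u + 144*v^2 + 360*v + 16357), Gamma_vuu = (-960*u*v - 6000*u + 240*v - 4932)/(576*u^2*v^2 + 7200*u^2*v + 23044*u^2 + 5760*u*v + 36800*u + 144*v^2 + 360*v + 16357), Gamma_vuv = 0, Gamma_vvv = (576*u^2*v + 3600*u^2 + 2880*u + 144*v + 180)/(576*u^2*v^2 + 7200*u^2*v + 23044*u^2 + 5760*u*v + 36800*u + 144*v^2 + 360*v + 16357)


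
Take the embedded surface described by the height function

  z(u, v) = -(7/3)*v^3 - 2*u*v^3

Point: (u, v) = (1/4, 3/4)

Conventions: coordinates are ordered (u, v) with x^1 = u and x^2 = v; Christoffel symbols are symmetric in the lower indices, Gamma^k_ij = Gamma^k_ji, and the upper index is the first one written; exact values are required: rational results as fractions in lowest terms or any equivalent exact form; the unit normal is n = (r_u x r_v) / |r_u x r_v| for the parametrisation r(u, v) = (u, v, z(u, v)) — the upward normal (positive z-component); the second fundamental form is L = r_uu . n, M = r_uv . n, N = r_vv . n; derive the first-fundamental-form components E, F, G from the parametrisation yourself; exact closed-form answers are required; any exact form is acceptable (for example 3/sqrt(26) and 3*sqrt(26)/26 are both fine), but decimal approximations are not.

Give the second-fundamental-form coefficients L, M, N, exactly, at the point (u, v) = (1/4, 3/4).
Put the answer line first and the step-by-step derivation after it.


Answer: L = 0, M = -54*sqrt(25162)/12581, N = -204*sqrt(25162)/12581

z_u = -27/32, z_v = -153/32, z_uu = 0, z_uv = -27/8, z_vv = -51/4
E = 1753/1024, F = 4131/1024, G = 24433/1024; answer radicand W^2 = 12581/512
unnormalised second-form numerators: l = 0, m = -27/8, n = -51/4; L = l/sqrt(12581/512), and similarly M = m/sqrt(W^2), N = n/sqrt(W^2)


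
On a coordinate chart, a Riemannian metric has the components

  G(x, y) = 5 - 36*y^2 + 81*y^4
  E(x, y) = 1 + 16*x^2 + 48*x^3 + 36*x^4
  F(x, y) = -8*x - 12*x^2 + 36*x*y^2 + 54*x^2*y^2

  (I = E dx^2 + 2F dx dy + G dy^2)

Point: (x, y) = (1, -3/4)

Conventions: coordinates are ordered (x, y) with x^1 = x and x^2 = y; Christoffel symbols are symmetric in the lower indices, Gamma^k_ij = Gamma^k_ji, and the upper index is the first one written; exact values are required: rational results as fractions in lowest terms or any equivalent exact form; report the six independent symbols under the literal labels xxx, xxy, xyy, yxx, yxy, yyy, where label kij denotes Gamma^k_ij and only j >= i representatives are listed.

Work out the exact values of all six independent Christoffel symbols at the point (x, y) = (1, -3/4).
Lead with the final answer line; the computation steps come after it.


Answer: Gamma_xxx = 40960/28257, Gamma_xxy = 0, Gamma_xyy = -11520/9419, Gamma_yxx = 12544/28257, Gamma_yxy = 0, Gamma_yyy = -3528/9419

E = 101, F = 245/8, G = 2657/256 at the point
E_x = 320, E_y = 0, F_x = 49, F_y = -135, G_x = 0, G_y = -1323/16
EG - F^2 = 28257/256;  g^inv = (256/28257) * [[2657/256, -245/8], [-245/8, 101]]
first-kind symbols [ij,l] = (1/2)(d_i g_jl + d_j g_il - d_l g_ij): [xx,x] = E_x/2 = 160, [xx,y] = F_x - E_y/2 = 49, [xy,x] = E_y/2 = 0, [xy,y] = G_x/2 = 0, [yy,x] = F_y - G_x/2 = -135, [yy,y] = G_y/2 = -1323/32
Gamma^x_ij = (G*[ij,x] - F*[ij,y])/(EG - F^2), Gamma^y_ij = (E*[ij,y] - F*[ij,x])/(EG - F^2)


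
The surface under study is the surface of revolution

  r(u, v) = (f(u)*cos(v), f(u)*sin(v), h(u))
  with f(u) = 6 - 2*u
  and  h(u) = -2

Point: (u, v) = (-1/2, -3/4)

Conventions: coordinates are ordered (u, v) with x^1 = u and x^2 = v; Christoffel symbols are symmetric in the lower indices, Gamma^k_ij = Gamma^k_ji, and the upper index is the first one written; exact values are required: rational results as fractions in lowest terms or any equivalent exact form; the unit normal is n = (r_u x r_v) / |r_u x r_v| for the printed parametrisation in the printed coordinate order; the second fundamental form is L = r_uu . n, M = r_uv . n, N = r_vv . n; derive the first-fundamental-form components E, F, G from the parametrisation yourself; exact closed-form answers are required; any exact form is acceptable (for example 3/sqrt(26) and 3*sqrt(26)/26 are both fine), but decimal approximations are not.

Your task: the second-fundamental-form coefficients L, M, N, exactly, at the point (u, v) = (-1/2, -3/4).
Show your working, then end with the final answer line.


f = 7, f' = -2, f'' = 0, h' = 0, h'' = 0
E = 4, F = 0, G = 49; answer radicand W^2 = 4
unnormalised second-form numerators: l = 0, m = 0, n = 0; L = l/sqrt(4), and similarly M = m/sqrt(W^2), N = n/sqrt(W^2)

Answer: L = 0, M = 0, N = 0


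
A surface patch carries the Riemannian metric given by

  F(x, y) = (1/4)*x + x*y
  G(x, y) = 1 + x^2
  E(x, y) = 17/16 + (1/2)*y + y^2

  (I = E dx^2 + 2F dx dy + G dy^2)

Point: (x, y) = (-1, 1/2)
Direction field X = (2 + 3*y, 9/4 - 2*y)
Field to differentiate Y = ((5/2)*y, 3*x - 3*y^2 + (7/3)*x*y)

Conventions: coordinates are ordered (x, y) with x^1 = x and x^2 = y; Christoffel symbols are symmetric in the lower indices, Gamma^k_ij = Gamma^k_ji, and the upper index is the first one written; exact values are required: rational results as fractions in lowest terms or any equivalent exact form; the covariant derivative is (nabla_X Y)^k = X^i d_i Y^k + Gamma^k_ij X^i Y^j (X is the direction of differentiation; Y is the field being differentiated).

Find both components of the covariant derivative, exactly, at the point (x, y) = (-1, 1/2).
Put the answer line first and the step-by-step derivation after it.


Answer: (nabla_X Y)^x = -477/328, (nabla_X Y)^y = 6899/492

E = 25/16, F = -3/4, G = 2 at the point
E_x = 0, E_y = 3/2, F_x = 3/4, F_y = -1, G_x = -2, G_y = 0
EG - F^2 = 41/16;  g^inv = (16/41) * [[2, 3/4], [3/4, 25/16]]
first-kind symbols [ij,l] = (1/2)(d_i g_jl + d_j g_il - d_l g_ij): [xx,x] = E_x/2 = 0, [xx,y] = F_x - E_y/2 = 0, [xy,x] = E_y/2 = 3/4, [xy,y] = G_x/2 = -1, [yy,x] = F_y - G_x/2 = 0, [yy,y] = G_y/2 = 0
Gamma^x_ij = (G*[ij,x] - F*[ij,y])/(EG - F^2), Gamma^y_ij = (E*[ij,y] - F*[ij,x])/(EG - F^2)
Gamma_xxx = 0, Gamma_xxy = 12/41, Gamma_xyy = 0, Gamma_yxx = 0, Gamma_yxy = -16/41, Gamma_yyy = 0
X = (7/2, 5/4), Y = (5/4, -59/12) at the point


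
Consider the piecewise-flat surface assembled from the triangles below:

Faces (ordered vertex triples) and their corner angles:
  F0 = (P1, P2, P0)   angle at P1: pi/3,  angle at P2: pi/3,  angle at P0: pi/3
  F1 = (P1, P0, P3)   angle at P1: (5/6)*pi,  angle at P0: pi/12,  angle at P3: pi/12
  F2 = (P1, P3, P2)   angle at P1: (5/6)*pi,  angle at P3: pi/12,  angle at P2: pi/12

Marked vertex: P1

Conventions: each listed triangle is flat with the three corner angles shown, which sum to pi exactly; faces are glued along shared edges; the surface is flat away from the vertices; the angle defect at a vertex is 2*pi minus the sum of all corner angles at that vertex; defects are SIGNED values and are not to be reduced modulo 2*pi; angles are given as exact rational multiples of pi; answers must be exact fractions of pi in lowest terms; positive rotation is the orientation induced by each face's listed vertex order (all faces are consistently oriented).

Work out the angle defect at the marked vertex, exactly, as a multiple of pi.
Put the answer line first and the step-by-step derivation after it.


Answer: defect(P1) = 0

Sum of corner angles at P1: 2*pi
defect = 2*pi - 2*pi


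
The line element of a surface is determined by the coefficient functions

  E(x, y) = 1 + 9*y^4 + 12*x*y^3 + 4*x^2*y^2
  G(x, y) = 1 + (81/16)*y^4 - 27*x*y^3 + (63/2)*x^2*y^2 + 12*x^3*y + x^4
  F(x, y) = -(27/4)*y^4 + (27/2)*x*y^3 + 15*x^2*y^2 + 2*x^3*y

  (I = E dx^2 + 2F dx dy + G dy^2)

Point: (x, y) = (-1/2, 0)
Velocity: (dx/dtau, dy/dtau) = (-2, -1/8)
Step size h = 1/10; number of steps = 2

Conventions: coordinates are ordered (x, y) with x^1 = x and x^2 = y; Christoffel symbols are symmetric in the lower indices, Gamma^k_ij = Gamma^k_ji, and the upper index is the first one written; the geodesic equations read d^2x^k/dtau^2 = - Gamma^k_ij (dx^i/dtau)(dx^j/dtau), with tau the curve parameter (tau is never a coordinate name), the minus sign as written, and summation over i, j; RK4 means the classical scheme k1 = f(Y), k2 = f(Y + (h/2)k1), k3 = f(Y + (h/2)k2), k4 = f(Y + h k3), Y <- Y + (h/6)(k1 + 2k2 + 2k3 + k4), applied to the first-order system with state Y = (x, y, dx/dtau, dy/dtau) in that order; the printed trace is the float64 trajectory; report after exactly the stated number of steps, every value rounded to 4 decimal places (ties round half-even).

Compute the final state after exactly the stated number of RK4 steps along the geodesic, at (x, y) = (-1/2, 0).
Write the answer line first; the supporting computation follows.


Answer: x = -0.8999, y = -0.0201, dx/dtau = -1.9983, dy/dtau = -0.0682

f(Y) = (dx/dtau, dy/dtau, -Gamma^x_ij Y'^i Y'^j, -Gamma^y_ij Y'^i Y'^j) with the Gammas evaluated at the stage position; h = 0.100000; intermediate values shown to 6 dp
step 0: x = -0.5000, y = 0.0000, dx/dtau = -2.0000, dy/dtau = -0.1250
step 1:
  k1: at (x, y) = (-0.500000, 0.000000), (dx/dtau, dy/dtau) = (-2.000000, -0.125000); Gamma_xxx = 0.000000, Gamma_xxy = 0.000000, Gamma_xyy = 0.000000, Gamma_yxx = 0.000000, Gamma_yxy = -0.235294, Gamma_yyy = -0.705882; k1 = (-2.000000, -0.125000, 0.000000, 0.128676)
  k2: at (x, y) = (-0.600000, -0.006250), (dx/dtau, dy/dtau) = (-2.000000, -0.118566); Gamma_xxx = -0.000083, Gamma_xxy = -0.008223, Gamma_xyy = -0.023735, Gamma_yxx = -0.004170, Gamma_yxy = -0.412838, Gamma_yyy = -1.191601; k2 = (-2.000000, -0.118566, 0.004566, 0.229226)
  k3: at (x, y) = (-0.600000, -0.005928), (dx/dtau, dy/dtau) = (-1.999772, -0.113539); Gamma_xxx = -0.000075, Gamma_xxy = -0.007788, Gamma_xyy = -0.022522, Gamma_yxx = -0.003947, Gamma_yxy = -0.411272, Gamma_yyy = -1.189418; k3 = (-1.999772, -0.113539, 0.004126, 0.217876)
  k4: at (x, y) = (-0.699977, -0.011354), (dx/dtau, dy/dtau) = (-1.999587, -0.103212); Gamma_xxx = -0.000287, Gamma_xxy = -0.018543, Gamma_xyy = -0.052403, Gamma_yxx = -0.009466, Gamma_yxy = -0.612006, Gamma_yyy = -1.729522; k4 = (-1.999587, -0.103212, 0.009359, 0.308888)
  Y <- Y + (h/6)(k1 + 2k2 + 2k3 + k4): x = -0.7000, y = -0.0115, dx/dtau = -1.9996, dy/dtau = -0.1028
step 2:
  k1: at (x, y) = (-0.699986, -0.011540), (dx/dtau, dy/dtau) = (-1.999554, -0.102804); Gamma_xxx = -0.000296, Gamma_xxy = -0.018858, Gamma_xyy = -0.053240, Gamma_yxx = -0.009629, Gamma_yxy = -0.612969, Gamma_yyy = -1.730575; k1 = (-1.999554, -0.102804, 0.009500, 0.308797)
  k2: at (x, y) = (-0.799963, -0.016681), (dx/dtau, dy/dtau) = (-1.999079, -0.087364); Gamma_xxx = -0.000605, Gamma_xxy = -0.030817, Gamma_xyy = -0.085648, Gamma_yxx = -0.015807, Gamma_yxy = -0.805493, Gamma_yyy = -2.238650; k2 = (-1.999079, -0.087364, 0.013835, 0.361611)
  k3: at (x, y) = (-0.799939, -0.015909), (dx/dtau, dy/dtau) = (-1.998863, -0.084723); Gamma_xxx = -0.000551, Gamma_xxy = -0.029372, Gamma_xyy = -0.081914, Gamma_yxx = -0.015051, Gamma_yxy = -0.801990, Gamma_yyy = -2.236643; k3 = (-1.998863, -0.084723, 0.012739, 0.347826)
  k4: at (x, y) = (-0.899872, -0.020013), (dx/dtau, dy/dtau) = (-1.998280, -0.068021); Gamma_xxx = -0.000809, Gamma_xxy = -0.038789, Gamma_xyy = -0.107269, Gamma_yxx = -0.019923, Gamma_yxy = -0.955591, Gamma_yyy = -2.642644; k4 = (-1.998280, -0.068021, 0.014270, 0.351559)
  Y <- Y + (h/6)(k1 + 2k2 + 2k3 + k4): x = -0.8999, y = -0.0201, dx/dtau = -1.9983, dy/dtau = -0.0682


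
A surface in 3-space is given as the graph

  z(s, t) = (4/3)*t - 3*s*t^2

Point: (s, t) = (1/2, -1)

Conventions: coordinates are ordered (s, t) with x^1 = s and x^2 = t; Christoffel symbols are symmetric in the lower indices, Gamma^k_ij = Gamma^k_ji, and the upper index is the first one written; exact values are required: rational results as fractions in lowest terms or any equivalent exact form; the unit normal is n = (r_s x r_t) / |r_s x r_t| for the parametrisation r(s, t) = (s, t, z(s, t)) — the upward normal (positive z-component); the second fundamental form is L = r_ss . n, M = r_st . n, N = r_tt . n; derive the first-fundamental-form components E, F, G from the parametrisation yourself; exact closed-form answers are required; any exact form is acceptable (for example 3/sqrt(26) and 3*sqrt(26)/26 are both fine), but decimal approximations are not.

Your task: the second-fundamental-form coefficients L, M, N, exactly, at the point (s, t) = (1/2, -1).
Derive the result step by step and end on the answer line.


z_s = -3, z_t = 13/3, z_ss = 0, z_st = 6, z_tt = -3
E = 10, F = -13, G = 178/9; answer radicand W^2 = 259/9
unnormalised second-form numerators: l = 0, m = 6, n = -3; L = l/sqrt(259/9), and similarly M = m/sqrt(W^2), N = n/sqrt(W^2)

Answer: L = 0, M = 18*sqrt(259)/259, N = -9*sqrt(259)/259


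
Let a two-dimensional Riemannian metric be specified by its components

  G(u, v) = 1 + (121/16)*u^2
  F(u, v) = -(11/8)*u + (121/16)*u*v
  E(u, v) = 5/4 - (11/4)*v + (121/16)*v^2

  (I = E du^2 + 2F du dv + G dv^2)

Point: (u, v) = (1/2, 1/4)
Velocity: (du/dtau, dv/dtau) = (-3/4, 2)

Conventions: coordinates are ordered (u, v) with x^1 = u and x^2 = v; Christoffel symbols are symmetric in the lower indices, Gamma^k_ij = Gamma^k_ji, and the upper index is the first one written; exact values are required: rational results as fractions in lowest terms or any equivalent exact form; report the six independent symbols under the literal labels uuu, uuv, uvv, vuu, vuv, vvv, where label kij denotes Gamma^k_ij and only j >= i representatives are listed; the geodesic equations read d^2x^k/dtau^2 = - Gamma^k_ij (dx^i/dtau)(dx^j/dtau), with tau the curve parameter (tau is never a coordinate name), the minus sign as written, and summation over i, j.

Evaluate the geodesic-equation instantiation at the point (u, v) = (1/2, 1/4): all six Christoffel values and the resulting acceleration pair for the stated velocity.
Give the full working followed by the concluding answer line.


E = 265/256, F = 33/128, G = 185/64 at the point
E_u = 0, E_v = 33/32, F_u = 33/64, F_v = 121/32, G_u = 121/16, G_v = 0
EG - F^2 = 749/256;  g^inv = (256/749) * [[185/64, -33/128], [-33/128, 265/256]]
first-kind symbols [ij,l] = (1/2)(d_i g_jl + d_j g_il - d_l g_ij): [uu,u] = E_u/2 = 0, [uu,v] = F_u - E_v/2 = 0, [uv,u] = E_v/2 = 33/64, [uv,v] = G_u/2 = 121/32, [vv,u] = F_v - G_u/2 = 0, [vv,v] = G_v/2 = 0
Gamma^u_ij = (G*[ij,u] - F*[ij,v])/(EG - F^2), Gamma^v_ij = (E*[ij,v] - F*[ij,u])/(EG - F^2)
Gamma_uuu = 0, Gamma_uuv = 132/749, Gamma_uvv = 0, Gamma_vuu = 0, Gamma_vuv = 968/749, Gamma_vvv = 0
d^2u/dtau^2 = -(Gamma_uuu*(-3/4)^2 + 2*Gamma_uuv*(-3/4)*(2) + Gamma_uvv*(2)^2) = 396/749
d^2v/dtau^2 = -(Gamma_vuu*(-3/4)^2 + 2*Gamma_vuv*(-3/4)*(2) + Gamma_vvv*(2)^2) = 2904/749

Answer: Gamma_uuu = 0, Gamma_uuv = 132/749, Gamma_uvv = 0, Gamma_vuu = 0, Gamma_vuv = 968/749, Gamma_vvv = 0; accelerations (d^2u/dtau^2, d^2v/dtau^2) = (396/749, 2904/749)
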